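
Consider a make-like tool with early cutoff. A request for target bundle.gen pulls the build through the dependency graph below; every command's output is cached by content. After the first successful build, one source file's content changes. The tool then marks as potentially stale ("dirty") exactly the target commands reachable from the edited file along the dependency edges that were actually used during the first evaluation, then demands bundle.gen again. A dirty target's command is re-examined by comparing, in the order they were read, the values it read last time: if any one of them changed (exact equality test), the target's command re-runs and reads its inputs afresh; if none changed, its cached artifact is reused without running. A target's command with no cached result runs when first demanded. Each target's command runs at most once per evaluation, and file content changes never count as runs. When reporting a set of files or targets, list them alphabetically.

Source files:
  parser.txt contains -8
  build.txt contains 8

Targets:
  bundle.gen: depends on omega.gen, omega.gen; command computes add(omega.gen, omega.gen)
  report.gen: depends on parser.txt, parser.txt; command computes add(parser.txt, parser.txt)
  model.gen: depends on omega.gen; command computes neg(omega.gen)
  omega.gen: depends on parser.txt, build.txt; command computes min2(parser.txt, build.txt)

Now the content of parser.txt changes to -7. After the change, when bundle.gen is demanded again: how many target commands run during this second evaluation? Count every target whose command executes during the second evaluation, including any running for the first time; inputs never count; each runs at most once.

2 target commands run: bundle.gen, omega.gen.

First demand of the output computes:
  omega.gen = min2(-8, 8) = -8
  bundle.gen = add(-8, -8) = -16

After the edit, cleaning proceeds:
  omega.gen: a read changed (parser.txt -8->-7) — executes, giving -7.
  bundle.gen: a read changed (omega.gen -8->-7; omega.gen -8->-7) — executes, giving -14.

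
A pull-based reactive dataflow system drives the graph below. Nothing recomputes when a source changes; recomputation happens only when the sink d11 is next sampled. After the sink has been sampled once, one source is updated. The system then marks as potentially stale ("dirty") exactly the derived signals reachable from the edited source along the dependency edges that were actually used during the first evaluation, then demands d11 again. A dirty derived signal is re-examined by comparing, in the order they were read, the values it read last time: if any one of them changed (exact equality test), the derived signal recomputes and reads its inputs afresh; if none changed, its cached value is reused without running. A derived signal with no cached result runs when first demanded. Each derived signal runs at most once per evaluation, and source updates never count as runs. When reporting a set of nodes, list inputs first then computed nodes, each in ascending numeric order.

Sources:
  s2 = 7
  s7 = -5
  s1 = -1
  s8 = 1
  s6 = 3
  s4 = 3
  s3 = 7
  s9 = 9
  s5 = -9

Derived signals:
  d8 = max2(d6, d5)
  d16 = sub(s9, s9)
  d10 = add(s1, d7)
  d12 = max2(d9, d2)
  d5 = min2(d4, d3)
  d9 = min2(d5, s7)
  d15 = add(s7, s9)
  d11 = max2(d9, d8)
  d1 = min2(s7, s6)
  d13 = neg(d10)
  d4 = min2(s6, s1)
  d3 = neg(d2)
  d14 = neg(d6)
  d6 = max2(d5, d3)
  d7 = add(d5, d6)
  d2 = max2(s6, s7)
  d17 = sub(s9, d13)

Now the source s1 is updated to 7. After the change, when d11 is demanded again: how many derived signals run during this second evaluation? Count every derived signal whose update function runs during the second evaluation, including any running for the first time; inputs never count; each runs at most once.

Derived signals that run: d4, d5 — 2 in total.
Key observation: the change is absorbed at d5 — it re-runs but produces the same value, and the output's value is unchanged.

First evaluation (everything demanded from the output):
  d2 = max2(3, -5) = 3
  d3 = neg(3) = -3
  d4 = min2(3, -1) = -1
  d5 = min2(-1, -3) = -3
  d6 = max2(-3, -3) = -3
  d8 = max2(-3, -3) = -3
  d9 = min2(-3, -5) = -5
  d11 = max2(-5, -3) = -3

Propagation after the edit:
  d4: runs — s1 -1->7; result 3.
  d5: runs — d4 -1->3; result -3 (same value as before).
  d6: checked — values it read are unchanged (d5 unchanged, d3 unchanged); reused cached -3 without running.
  d8: checked — values it read are unchanged (d6 unchanged, d5 unchanged); reused cached -3 without running.
  d9: checked — values it read are unchanged (d5 unchanged, s7 unchanged); reused cached -5 without running.
  d11: checked — values it read are unchanged (d9 unchanged, d8 unchanged); reused cached -3 without running.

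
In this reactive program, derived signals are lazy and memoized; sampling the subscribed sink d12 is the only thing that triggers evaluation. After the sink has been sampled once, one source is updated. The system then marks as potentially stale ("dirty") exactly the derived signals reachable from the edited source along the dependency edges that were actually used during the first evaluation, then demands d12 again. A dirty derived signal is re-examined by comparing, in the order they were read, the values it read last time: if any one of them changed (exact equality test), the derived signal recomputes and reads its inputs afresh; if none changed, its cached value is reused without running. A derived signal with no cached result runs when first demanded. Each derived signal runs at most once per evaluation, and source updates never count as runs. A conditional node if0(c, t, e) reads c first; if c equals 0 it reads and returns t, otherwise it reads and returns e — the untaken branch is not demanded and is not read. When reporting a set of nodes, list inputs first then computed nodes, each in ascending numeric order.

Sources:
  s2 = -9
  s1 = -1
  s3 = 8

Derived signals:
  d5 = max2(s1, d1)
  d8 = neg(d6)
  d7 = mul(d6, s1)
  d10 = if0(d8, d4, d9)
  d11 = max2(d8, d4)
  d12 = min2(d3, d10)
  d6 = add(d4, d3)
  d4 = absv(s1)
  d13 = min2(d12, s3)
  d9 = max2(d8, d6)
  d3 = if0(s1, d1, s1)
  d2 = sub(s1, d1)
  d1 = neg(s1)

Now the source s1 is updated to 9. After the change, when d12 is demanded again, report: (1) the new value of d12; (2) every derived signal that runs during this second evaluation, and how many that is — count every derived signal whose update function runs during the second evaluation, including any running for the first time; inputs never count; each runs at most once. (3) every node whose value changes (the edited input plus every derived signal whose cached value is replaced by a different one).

First demand of the output computes:
  d3 = if0(s1=-1 -> else branch s1) = -1
  d4 = absv(-1) = 1
  d6 = add(1, -1) = 0
  d8 = neg(0) = 0
  d10 = if0(d8=0 -> then branch d4) = 1
  d12 = min2(-1, 1) = -1

After the edit, cleaning proceeds:
  d3: a read changed (s1 -1->9; s1 -1->9) — executes, giving 9.
  d4: a read changed (s1 -1->9) — executes, giving 9.
  d6: a read changed (d4 1->9; d3 -1->9) — executes, giving 18.
  d8: a read changed (d6 0->18) — executes, giving -18.
  d9: had never run; runs now, result 18.
  d10: a read changed (d8 0->-18; d4 1->9) — executes, giving 18.
  d12: a read changed (d3 -1->9; d10 1->18) — executes, giving 9.

Note the branch switch — d9 had no cache and runs now for the first time.

Demanding d12 again yields 9.
7 derived signals run: d3, d4, d6, d8, d9, d10, d12.
The nodes whose values change: s1, d3, d4, d6, d8, d10, d12.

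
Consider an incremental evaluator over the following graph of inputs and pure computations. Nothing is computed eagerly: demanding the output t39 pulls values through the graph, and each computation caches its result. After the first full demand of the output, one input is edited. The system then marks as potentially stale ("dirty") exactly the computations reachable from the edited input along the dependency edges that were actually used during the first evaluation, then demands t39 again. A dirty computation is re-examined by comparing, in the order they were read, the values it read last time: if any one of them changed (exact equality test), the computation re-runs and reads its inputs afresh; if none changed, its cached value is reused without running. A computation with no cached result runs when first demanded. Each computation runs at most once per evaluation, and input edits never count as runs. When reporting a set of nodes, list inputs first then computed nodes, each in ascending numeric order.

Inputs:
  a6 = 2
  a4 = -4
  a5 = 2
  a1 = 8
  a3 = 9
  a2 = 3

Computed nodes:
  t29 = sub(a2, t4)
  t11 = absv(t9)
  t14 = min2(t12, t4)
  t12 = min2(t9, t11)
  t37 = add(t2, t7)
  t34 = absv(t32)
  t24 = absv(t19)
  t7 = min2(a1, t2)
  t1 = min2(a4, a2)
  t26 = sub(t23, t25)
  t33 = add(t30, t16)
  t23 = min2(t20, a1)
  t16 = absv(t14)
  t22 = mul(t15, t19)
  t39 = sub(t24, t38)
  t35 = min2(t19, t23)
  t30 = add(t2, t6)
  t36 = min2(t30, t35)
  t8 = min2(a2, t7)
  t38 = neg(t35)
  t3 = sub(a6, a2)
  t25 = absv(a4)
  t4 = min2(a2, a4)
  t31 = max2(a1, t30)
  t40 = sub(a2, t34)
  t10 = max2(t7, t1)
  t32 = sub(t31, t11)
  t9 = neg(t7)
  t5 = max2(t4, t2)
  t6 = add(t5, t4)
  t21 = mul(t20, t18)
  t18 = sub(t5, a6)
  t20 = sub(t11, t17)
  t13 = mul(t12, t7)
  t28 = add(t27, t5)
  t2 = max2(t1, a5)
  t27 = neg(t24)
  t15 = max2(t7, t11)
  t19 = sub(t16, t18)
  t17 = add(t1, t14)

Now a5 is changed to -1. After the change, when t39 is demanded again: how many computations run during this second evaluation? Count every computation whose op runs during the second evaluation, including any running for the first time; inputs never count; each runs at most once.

Run set: t2, t5, t7, t9, t11, t12, t14, t18, t19, t20, t23, t24, t35, t38, t39 (15 run).
The important point: at t16 every value read last time is unchanged, so the dirty flag clears without a run.

Initial pass — values computed on the first demand:
  t1 = min2(-4, 3) = -4
  t2 = max2(-4, 2) = 2
  t4 = min2(3, -4) = -4
  t5 = max2(-4, 2) = 2
  t7 = min2(8, 2) = 2
  t9 = neg(2) = -2
  t11 = absv(-2) = 2
  t12 = min2(-2, 2) = -2
  t14 = min2(-2, -4) = -4
  t16 = absv(-4) = 4
  t17 = add(-4, -4) = -8
  t18 = sub(2, 2) = 0
  t19 = sub(4, 0) = 4
  t20 = sub(2, -8) = 10
  t23 = min2(10, 8) = 8
  t24 = absv(4) = 4
  t35 = min2(4, 8) = 4
  t38 = neg(4) = -4
  t39 = sub(4, -4) = 8

Second demand — change propagation:
  t2: re-runs because a5 2->-1; new result -1.
  t5: re-runs because t2 2->-1; new result -1.
  t7: re-runs because t2 2->-1; new result -1.
  t9: re-runs because t7 2->-1; new result 1.
  t11: re-runs because t9 -2->1; new result 1.
  t12: re-runs because t9 -2->1; t11 2->1; new result 1.
  t14: re-runs because t12 -2->1; new result -4 (unchanged).
  t16: re-examined; everything it read last time is the same (t14 unchanged) — cache 4 kept, no run.
  t17: re-examined; everything it read last time is the same (t1 unchanged, t14 unchanged) — cache -8 kept, no run.
  t18: re-runs because t5 2->-1; new result -3.
  t19: re-runs because t18 0->-3; new result 7.
  t20: re-runs because t11 2->1; new result 9.
  t23: re-runs because t20 10->9; new result 8 (unchanged).
  t24: re-runs because t19 4->7; new result 7.
  t35: re-runs because t19 4->7; new result 7.
  t38: re-runs because t35 4->7; new result -7.
  t39: re-runs because t24 4->7; t38 -4->-7; new result 14.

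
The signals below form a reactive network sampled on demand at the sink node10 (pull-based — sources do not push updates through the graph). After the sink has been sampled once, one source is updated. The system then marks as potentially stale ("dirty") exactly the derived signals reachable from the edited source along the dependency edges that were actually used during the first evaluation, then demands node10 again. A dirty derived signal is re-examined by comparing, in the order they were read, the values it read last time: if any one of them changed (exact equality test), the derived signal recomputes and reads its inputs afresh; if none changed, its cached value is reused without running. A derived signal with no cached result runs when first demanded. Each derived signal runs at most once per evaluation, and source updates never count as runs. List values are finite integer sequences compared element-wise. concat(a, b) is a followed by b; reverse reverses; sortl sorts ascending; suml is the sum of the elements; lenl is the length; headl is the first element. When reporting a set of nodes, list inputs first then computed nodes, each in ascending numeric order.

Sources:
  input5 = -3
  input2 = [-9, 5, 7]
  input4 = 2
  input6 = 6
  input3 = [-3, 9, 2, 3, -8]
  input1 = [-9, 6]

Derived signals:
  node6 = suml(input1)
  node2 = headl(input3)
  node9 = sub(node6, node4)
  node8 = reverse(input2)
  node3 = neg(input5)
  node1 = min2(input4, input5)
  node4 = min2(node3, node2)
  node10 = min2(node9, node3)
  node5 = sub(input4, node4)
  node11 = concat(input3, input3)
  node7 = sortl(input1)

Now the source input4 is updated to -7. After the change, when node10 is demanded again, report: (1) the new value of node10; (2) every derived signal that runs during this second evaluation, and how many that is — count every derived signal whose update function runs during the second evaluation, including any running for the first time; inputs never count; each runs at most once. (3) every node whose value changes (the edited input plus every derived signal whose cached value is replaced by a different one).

node10 now evaluates to 0.
Run set: none (0 run).
Changed values: input4.
The important point: nothing the output needs ever reads input4, so the edit is invisible to it.

Initial pass — values computed on the first demand:
  node2 = headl([-3, 9, 2, 3, -8]) = -3
  node3 = neg(-3) = 3
  node4 = min2(3, -3) = -3
  node6 = suml([-9, 6]) = -3
  node9 = sub(-3, -3) = 0
  node10 = min2(0, 3) = 0

Second demand — change propagation:
  no demanded computation ever read input4, so the edit dirties nothing and nothing runs.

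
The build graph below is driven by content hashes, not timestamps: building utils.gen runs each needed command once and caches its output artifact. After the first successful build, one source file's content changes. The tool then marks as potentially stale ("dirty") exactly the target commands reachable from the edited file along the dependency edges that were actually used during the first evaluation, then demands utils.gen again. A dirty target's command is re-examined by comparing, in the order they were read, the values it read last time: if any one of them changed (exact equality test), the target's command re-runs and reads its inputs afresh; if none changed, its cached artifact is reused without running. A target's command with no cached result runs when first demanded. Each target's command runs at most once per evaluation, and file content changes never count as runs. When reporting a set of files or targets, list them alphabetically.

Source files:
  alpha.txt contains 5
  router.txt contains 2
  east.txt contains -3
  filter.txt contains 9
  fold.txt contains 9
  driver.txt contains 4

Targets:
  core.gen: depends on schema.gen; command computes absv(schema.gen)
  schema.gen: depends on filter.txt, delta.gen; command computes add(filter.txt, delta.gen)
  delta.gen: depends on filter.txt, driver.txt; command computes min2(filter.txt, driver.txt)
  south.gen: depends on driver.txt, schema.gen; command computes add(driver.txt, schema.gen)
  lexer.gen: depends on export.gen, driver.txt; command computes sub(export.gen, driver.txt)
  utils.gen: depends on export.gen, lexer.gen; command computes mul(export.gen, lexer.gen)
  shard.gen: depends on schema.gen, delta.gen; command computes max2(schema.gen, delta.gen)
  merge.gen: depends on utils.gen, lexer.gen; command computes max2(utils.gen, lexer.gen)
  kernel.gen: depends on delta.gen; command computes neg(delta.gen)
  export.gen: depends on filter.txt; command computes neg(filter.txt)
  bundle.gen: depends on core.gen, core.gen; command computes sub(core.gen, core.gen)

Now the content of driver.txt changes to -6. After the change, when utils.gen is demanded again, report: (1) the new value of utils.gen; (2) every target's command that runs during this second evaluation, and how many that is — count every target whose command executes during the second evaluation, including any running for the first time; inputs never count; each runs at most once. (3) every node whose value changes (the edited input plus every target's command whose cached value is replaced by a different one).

utils.gen now evaluates to 27.
Run set: lexer.gen, utils.gen (2 run).
Changed values: driver.txt, lexer.gen, utils.gen.

Initial pass — values computed on the first demand:
  export.gen = neg(9) = -9
  lexer.gen = sub(-9, 4) = -13
  utils.gen = mul(-9, -13) = 117

Second demand — change propagation:
  lexer.gen: re-runs because driver.txt 4->-6; new result -3.
  utils.gen: re-runs because lexer.gen -13->-3; new result 27.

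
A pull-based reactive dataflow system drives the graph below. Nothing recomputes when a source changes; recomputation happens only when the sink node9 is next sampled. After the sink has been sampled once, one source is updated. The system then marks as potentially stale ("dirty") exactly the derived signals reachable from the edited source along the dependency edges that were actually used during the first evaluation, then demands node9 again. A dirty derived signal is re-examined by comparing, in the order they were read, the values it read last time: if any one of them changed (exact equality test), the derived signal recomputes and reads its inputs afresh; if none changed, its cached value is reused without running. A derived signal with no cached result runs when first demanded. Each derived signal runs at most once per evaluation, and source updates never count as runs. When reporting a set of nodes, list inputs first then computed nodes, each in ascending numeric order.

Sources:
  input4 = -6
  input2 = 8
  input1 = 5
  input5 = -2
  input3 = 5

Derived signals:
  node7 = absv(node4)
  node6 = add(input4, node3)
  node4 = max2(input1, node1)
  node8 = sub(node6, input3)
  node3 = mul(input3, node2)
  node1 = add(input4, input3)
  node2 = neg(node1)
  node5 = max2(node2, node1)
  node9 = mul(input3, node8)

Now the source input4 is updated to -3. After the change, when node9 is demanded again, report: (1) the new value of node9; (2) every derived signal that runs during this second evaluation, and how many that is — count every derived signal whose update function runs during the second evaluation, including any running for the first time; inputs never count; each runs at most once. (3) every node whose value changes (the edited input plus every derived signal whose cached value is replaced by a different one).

New value of node9: -90.
Derived signals that run: node1, node2, node3, node6, node8, node9 — 6 in total.
Values that change: input4, node1, node2, node3, node6, node8, node9.

First evaluation (everything demanded from the output):
  node1 = add(-6, 5) = -1
  node2 = neg(-1) = 1
  node3 = mul(5, 1) = 5
  node6 = add(-6, 5) = -1
  node8 = sub(-1, 5) = -6
  node9 = mul(5, -6) = -30

Propagation after the edit:
  node1: runs — input4 -6->-3; result 2.
  node2: runs — node1 -1->2; result -2.
  node3: runs — node2 1->-2; result -10.
  node6: runs — input4 -6->-3; node3 5->-10; result -13.
  node8: runs — node6 -1->-13; result -18.
  node9: runs — node8 -6->-18; result -90.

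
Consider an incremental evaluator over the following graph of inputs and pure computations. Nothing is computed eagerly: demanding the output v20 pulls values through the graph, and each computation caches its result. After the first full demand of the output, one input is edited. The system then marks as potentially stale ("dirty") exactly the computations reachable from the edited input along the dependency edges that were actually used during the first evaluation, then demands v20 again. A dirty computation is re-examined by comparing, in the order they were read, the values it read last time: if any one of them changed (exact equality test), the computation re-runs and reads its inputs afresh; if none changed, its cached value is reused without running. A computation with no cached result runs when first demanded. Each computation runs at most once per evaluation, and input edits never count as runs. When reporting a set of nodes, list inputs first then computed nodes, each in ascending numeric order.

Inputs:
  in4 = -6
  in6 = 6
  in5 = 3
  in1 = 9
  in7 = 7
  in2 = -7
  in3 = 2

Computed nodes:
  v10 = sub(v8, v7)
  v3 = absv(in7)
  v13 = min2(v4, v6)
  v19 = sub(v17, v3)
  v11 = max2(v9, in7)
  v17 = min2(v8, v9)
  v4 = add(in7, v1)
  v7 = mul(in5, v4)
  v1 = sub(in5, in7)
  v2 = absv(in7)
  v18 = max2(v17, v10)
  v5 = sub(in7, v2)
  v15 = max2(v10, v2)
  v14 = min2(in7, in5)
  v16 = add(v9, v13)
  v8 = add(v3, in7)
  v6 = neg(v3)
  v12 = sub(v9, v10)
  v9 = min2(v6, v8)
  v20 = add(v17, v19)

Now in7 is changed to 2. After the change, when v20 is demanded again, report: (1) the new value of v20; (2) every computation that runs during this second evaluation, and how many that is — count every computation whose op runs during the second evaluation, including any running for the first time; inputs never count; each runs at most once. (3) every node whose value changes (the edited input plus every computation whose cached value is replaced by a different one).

Initial pass — values computed on the first demand:
  v3 = absv(7) = 7
  v6 = neg(7) = -7
  v8 = add(7, 7) = 14
  v9 = min2(-7, 14) = -7
  v17 = min2(14, -7) = -7
  v19 = sub(-7, 7) = -14
  v20 = add(-7, -14) = -21

Second demand — change propagation:
  v3: re-runs because in7 7->2; new result 2.
  v6: re-runs because v3 7->2; new result -2.
  v8: re-runs because v3 7->2; in7 7->2; new result 4.
  v9: re-runs because v6 -7->-2; v8 14->4; new result -2.
  v17: re-runs because v8 14->4; v9 -7->-2; new result -2.
  v19: re-runs because v17 -7->-2; v3 7->2; new result -4.
  v20: re-runs because v17 -7->-2; v19 -14->-4; new result -6.

v20 now evaluates to -6.
Run set: v3, v6, v8, v9, v17, v19, v20 (7 run).
Changed values: in7, v3, v6, v8, v9, v17, v19, v20.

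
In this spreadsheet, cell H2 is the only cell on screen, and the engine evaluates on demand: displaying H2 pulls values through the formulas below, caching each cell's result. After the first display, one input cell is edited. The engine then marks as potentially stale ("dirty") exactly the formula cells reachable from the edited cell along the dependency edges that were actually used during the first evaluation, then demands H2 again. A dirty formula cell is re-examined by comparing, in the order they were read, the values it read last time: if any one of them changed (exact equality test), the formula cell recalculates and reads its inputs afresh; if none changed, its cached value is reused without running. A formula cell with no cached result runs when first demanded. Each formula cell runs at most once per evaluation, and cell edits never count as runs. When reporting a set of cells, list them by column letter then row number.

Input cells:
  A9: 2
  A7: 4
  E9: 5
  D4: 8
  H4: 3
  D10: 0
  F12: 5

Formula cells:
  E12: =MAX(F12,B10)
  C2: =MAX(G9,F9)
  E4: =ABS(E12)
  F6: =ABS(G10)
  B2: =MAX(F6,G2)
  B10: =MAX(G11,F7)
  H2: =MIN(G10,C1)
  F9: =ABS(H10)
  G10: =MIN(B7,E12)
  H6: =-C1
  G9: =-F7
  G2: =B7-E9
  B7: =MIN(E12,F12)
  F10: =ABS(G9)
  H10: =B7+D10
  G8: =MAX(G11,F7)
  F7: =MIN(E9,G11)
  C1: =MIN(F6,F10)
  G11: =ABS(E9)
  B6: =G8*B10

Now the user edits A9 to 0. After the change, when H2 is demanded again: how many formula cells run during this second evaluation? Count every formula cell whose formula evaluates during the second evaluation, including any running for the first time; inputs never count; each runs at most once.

Initial pass — values computed on the first demand:
  G11 = ABS(5) = 5
  F7 = MIN(5, 5) = 5
  B10 = MAX(5, 5) = 5
  E12 = MAX(5, 5) = 5
  B7 = MIN(5, 5) = 5
  G9 = -(5) = -5
  F10 = ABS(-5) = 5
  G10 = MIN(5, 5) = 5
  F6 = ABS(5) = 5
  C1 = MIN(5, 5) = 5
  H2 = MIN(5, 5) = 5

Second demand — change propagation:
  no demanded computation ever read A9, so the edit dirties nothing and nothing runs.

The important point: nothing the output needs ever reads A9, so the edit is invisible to it.

Run set: none (0 run).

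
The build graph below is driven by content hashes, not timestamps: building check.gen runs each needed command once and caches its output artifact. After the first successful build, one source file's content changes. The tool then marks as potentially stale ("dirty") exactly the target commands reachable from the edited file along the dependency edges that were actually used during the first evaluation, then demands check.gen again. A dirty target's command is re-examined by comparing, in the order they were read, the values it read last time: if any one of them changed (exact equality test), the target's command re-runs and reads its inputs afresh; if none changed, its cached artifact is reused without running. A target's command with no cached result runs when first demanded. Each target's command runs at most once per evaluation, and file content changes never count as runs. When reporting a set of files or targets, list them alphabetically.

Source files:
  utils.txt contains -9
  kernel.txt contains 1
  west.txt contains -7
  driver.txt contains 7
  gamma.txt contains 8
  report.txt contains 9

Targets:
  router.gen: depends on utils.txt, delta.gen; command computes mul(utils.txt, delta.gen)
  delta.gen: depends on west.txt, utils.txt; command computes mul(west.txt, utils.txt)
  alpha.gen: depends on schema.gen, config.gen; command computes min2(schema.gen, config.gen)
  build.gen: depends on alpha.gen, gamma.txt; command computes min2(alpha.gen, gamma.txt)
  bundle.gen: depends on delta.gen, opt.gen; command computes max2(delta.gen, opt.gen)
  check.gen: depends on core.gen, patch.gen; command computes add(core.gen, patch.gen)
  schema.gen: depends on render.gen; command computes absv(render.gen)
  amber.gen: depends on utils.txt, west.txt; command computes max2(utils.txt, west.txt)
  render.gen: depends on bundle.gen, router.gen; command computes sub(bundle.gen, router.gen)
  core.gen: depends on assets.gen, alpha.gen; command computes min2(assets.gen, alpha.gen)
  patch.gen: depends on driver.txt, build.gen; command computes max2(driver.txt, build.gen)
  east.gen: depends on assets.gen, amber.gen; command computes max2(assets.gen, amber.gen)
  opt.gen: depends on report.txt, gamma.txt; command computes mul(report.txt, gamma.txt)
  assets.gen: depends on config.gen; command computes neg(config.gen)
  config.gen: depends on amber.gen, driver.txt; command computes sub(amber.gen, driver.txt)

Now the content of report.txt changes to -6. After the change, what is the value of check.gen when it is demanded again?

check.gen now evaluates to -7.
The important point: alpha.gen recomputes to an identical value, and the output ends up unchanged.

Initial pass — values computed on the first demand:
  amber.gen = max2(-9, -7) = -7
  config.gen = sub(-7, 7) = -14
  assets.gen = neg(-14) = 14
  delta.gen = mul(-7, -9) = 63
  opt.gen = mul(9, 8) = 72
  bundle.gen = max2(63, 72) = 72
  router.gen = mul(-9, 63) = -567
  render.gen = sub(72, -567) = 639
  schema.gen = absv(639) = 639
  alpha.gen = min2(639, -14) = -14
  build.gen = min2(-14, 8) = -14
  core.gen = min2(14, -14) = -14
  patch.gen = max2(7, -14) = 7
  check.gen = add(-14, 7) = -7

Second demand — change propagation:
  opt.gen: re-runs because report.txt 9->-6; new result -48.
  bundle.gen: re-runs because opt.gen 72->-48; new result 63.
  render.gen: re-runs because bundle.gen 72->63; new result 630.
  schema.gen: re-runs because render.gen 639->630; new result 630.
  alpha.gen: re-runs because schema.gen 639->630; new result -14 (unchanged).
  build.gen: re-examined; everything it read last time is the same (alpha.gen unchanged, gamma.txt unchanged) — cache -14 kept, no run.
  core.gen: re-examined; everything it read last time is the same (assets.gen unchanged, alpha.gen unchanged) — cache -14 kept, no run.
  patch.gen: re-examined; everything it read last time is the same (driver.txt unchanged, build.gen unchanged) — cache 7 kept, no run.
  check.gen: re-examined; everything it read last time is the same (core.gen unchanged, patch.gen unchanged) — cache -7 kept, no run.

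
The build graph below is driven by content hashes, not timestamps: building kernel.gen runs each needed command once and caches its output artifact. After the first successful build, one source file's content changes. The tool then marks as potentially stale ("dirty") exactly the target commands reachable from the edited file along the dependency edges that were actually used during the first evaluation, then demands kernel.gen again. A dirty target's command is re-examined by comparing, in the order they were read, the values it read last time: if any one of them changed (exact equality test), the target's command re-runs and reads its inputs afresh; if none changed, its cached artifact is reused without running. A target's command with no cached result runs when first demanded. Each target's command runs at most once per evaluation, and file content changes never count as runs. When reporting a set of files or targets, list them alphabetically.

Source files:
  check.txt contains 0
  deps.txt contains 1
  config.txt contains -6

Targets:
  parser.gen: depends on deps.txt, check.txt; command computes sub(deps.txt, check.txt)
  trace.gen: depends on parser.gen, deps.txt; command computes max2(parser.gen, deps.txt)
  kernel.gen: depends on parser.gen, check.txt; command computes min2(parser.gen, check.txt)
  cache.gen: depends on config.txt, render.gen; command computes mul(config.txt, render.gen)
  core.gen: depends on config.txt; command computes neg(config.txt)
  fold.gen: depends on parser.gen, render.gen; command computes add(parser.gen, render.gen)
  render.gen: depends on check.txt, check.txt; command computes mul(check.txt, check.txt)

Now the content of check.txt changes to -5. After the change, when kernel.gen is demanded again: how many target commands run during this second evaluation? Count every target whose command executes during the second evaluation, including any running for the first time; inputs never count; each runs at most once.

Initial pass — values computed on the first demand:
  parser.gen = sub(1, 0) = 1
  kernel.gen = min2(1, 0) = 0

Second demand — change propagation:
  parser.gen: re-runs because check.txt 0->-5; new result 6.
  kernel.gen: re-runs because parser.gen 1->6; check.txt 0->-5; new result -5.

Run set: kernel.gen, parser.gen (2 run).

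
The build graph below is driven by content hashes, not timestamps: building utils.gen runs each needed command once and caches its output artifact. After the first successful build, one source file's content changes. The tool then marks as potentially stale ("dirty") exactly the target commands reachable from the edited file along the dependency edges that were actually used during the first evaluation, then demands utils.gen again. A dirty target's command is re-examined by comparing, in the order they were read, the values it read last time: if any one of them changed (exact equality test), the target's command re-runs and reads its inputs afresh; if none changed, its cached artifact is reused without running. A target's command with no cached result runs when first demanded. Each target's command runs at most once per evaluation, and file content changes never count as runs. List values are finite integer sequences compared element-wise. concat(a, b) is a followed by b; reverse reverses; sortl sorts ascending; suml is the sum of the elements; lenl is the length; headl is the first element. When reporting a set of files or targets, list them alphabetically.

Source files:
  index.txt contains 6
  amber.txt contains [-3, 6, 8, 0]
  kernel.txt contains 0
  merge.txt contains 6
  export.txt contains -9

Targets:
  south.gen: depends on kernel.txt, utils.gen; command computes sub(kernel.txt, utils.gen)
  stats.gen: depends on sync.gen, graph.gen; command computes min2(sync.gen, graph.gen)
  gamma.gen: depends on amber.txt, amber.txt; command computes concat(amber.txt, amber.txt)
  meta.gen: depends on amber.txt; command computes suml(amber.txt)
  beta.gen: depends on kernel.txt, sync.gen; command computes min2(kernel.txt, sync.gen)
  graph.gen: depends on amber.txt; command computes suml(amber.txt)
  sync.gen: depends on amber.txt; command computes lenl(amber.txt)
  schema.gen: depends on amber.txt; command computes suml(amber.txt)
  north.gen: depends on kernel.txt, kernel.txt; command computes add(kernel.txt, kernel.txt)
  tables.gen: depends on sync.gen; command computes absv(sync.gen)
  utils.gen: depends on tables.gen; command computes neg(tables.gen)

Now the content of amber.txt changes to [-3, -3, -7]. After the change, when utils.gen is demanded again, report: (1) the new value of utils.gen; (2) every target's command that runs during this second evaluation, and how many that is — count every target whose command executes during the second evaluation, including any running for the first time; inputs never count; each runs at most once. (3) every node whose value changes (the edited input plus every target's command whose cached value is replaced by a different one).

Initial pass — values computed on the first demand:
  sync.gen = lenl([-3, 6, 8, 0]) = 4
  tables.gen = absv(4) = 4
  utils.gen = neg(4) = -4

Second demand — change propagation:
  sync.gen: re-runs because amber.txt [-3, 6, 8, 0]->[-3, -3, -7]; new result 3.
  tables.gen: re-runs because sync.gen 4->3; new result 3.
  utils.gen: re-runs because tables.gen 4->3; new result -3.

utils.gen now evaluates to -3.
Run set: sync.gen, tables.gen, utils.gen (3 run).
Changed values: amber.txt, sync.gen, tables.gen, utils.gen.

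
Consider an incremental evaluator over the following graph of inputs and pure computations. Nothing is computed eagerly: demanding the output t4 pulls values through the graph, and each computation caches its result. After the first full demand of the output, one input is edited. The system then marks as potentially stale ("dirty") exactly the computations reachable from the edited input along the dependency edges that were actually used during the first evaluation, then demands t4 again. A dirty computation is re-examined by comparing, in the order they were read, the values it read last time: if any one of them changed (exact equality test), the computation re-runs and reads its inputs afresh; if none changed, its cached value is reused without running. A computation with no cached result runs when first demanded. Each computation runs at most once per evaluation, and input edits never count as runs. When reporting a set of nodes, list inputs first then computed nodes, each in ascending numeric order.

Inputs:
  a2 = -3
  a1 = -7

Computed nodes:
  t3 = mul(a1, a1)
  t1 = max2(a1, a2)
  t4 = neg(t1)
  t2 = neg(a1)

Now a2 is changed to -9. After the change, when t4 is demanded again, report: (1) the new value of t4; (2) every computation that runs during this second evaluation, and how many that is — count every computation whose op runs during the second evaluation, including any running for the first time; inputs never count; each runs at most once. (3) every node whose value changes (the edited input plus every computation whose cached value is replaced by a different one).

Initial pass — values computed on the first demand:
  t1 = max2(-7, -3) = -3
  t4 = neg(-3) = 3

Second demand — change propagation:
  t1: re-runs because a2 -3->-9; new result -7.
  t4: re-runs because t1 -3->-7; new result 7.

t4 now evaluates to 7.
Run set: t1, t4 (2 run).
Changed values: a2, t1, t4.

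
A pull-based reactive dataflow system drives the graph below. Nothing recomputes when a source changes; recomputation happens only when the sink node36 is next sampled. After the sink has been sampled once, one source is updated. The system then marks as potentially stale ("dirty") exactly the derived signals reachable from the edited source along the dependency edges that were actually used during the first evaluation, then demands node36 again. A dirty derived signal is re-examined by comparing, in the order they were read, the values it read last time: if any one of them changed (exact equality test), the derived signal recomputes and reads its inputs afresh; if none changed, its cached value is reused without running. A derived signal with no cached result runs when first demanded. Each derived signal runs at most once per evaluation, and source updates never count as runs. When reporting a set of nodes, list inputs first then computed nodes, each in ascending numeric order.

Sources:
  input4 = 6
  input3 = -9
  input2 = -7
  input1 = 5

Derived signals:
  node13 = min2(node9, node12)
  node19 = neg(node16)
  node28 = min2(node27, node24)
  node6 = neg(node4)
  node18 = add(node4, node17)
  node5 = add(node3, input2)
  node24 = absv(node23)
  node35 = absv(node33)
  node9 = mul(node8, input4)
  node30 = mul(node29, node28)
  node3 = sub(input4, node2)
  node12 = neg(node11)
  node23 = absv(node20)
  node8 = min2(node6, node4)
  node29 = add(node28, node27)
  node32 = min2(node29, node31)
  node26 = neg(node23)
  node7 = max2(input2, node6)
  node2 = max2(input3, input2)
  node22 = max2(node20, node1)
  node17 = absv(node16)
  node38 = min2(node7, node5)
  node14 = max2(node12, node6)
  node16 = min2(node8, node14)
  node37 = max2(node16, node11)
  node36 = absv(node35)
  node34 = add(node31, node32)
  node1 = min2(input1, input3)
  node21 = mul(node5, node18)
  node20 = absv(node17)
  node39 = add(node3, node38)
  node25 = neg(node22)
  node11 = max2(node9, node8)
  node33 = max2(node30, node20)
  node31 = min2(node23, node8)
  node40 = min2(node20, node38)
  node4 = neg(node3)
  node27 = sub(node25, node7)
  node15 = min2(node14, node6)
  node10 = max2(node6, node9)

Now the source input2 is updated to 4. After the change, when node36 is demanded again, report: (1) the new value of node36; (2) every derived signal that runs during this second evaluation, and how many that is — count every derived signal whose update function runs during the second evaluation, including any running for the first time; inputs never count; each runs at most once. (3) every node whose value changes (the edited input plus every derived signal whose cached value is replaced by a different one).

First evaluation (everything demanded from the output):
  node1 = min2(5, -9) = -9
  node2 = max2(-9, -7) = -7
  node3 = sub(6, -7) = 13
  node4 = neg(13) = -13
  node6 = neg(-13) = 13
  node7 = max2(-7, 13) = 13
  node8 = min2(13, -13) = -13
  node9 = mul(-13, 6) = -78
  node11 = max2(-78, -13) = -13
  node12 = neg(-13) = 13
  node14 = max2(13, 13) = 13
  node16 = min2(-13, 13) = -13
  node17 = absv(-13) = 13
  node20 = absv(13) = 13
  node22 = max2(13, -9) = 13
  node23 = absv(13) = 13
  node24 = absv(13) = 13
  node25 = neg(13) = -13
  node27 = sub(-13, 13) = -26
  node28 = min2(-26, 13) = -26
  node29 = add(-26, -26) = -52
  node30 = mul(-52, -26) = 1352
  node33 = max2(1352, 13) = 1352
  node35 = absv(1352) = 1352
  node36 = absv(1352) = 1352

Propagation after the edit:
  node2: runs — input2 -7->4; result 4.
  node3: runs — node2 -7->4; result 2.
  node4: runs — node3 13->2; result -2.
  node6: runs — node4 -13->-2; result 2.
  node7: runs — input2 -7->4; node6 13->2; result 4.
  node8: runs — node6 13->2; node4 -13->-2; result -2.
  node9: runs — node8 -13->-2; result -12.
  node11: runs — node9 -78->-12; node8 -13->-2; result -2.
  node12: runs — node11 -13->-2; result 2.
  node14: runs — node12 13->2; node6 13->2; result 2.
  node16: runs — node8 -13->-2; node14 13->2; result -2.
  node17: runs — node16 -13->-2; result 2.
  node20: runs — node17 13->2; result 2.
  node22: runs — node20 13->2; result 2.
  node23: runs — node20 13->2; result 2.
  node24: runs — node23 13->2; result 2.
  node25: runs — node22 13->2; result -2.
  node27: runs — node25 -13->-2; node7 13->4; result -6.
  node28: runs — node27 -26->-6; node24 13->2; result -6.
  node29: runs — node28 -26->-6; node27 -26->-6; result -12.
  node30: runs — node29 -52->-12; node28 -26->-6; result 72.
  node33: runs — node30 1352->72; node20 13->2; result 72.
  node35: runs — node33 1352->72; result 72.
  node36: runs — node35 1352->72; result 72.

New value of node36: 72.
Derived signals that run: node2, node3, node4, node6, node7, node8, node9, node11, node12, node14, node16, node17, node20, node22, node23, node24, node25, node27, node28, node29, node30, node33, node35, node36 — 24 in total.
Values that change: input2, node2, node3, node4, node6, node7, node8, node9, node11, node12, node14, node16, node17, node20, node22, node23, node24, node25, node27, node28, node29, node30, node33, node35, node36.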